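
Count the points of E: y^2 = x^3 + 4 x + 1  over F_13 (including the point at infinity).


For each x in F_13, count y with y^2 = x^3 + 4 x + 1 mod 13:
  x = 0: RHS = 1, y in [1, 12]  -> 2 point(s)
  x = 2: RHS = 4, y in [2, 11]  -> 2 point(s)
  x = 3: RHS = 1, y in [1, 12]  -> 2 point(s)
  x = 4: RHS = 3, y in [4, 9]  -> 2 point(s)
  x = 5: RHS = 3, y in [4, 9]  -> 2 point(s)
  x = 8: RHS = 12, y in [5, 8]  -> 2 point(s)
  x = 9: RHS = 12, y in [5, 8]  -> 2 point(s)
  x = 10: RHS = 1, y in [1, 12]  -> 2 point(s)
  x = 12: RHS = 9, y in [3, 10]  -> 2 point(s)
Affine points: 18. Add the point at infinity: total = 19.

#E(F_13) = 19


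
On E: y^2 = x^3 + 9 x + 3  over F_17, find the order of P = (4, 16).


Compute successive multiples of P until we hit O:
  1P = (4, 16)
  2P = (1, 9)
  3P = (8, 3)
  4P = (6, 16)
  5P = (7, 1)
  6P = (14, 0)
  7P = (7, 16)
  8P = (6, 1)
  ... (continuing to 12P)
  12P = O

ord(P) = 12


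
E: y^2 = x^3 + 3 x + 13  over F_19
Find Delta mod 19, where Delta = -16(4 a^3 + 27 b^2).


4 a^3 + 27 b^2 = 4*3^3 + 27*13^2 = 108 + 4563 = 4671
Delta = -16 * (4671) = -74736
Delta mod 19 = 10

Delta = 10 (mod 19)


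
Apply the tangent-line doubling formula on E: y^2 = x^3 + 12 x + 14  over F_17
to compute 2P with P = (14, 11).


Doubling: s = (3 x1^2 + a) / (2 y1)
s = (3*14^2 + 12) / (2*11) mod 17 = 1
x3 = s^2 - 2 x1 mod 17 = 1^2 - 2*14 = 7
y3 = s (x1 - x3) - y1 mod 17 = 1 * (14 - 7) - 11 = 13

2P = (7, 13)


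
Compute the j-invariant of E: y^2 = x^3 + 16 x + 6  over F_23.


Delta = -16(4 a^3 + 27 b^2) mod 23 = 6
-1728 * (4 a)^3 = -1728 * (4*16)^3 mod 23 = 7
j = 7 * 6^(-1) mod 23 = 5

j = 5 (mod 23)


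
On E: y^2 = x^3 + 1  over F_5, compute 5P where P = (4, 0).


k = 5 = 101_2 (binary, LSB first: 101)
Double-and-add from P = (4, 0):
  bit 0 = 1: acc = O + (4, 0) = (4, 0)
  bit 1 = 0: acc unchanged = (4, 0)
  bit 2 = 1: acc = (4, 0) + O = (4, 0)

5P = (4, 0)


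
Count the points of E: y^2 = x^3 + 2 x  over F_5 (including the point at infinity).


For each x in F_5, count y with y^2 = x^3 + 2 x + 0 mod 5:
  x = 0: RHS = 0, y in [0]  -> 1 point(s)
Affine points: 1. Add the point at infinity: total = 2.

#E(F_5) = 2


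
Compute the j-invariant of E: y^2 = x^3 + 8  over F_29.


Delta = -16(4 a^3 + 27 b^2) mod 29 = 18
-1728 * (4 a)^3 = -1728 * (4*0)^3 mod 29 = 0
j = 0 * 18^(-1) mod 29 = 0

j = 0 (mod 29)


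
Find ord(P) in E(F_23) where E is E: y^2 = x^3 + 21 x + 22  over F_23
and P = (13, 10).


Compute successive multiples of P until we hit O:
  1P = (13, 10)
  2P = (15, 20)
  3P = (20, 1)
  4P = (17, 5)
  5P = (19, 9)
  6P = (7, 12)
  7P = (21, 8)
  8P = (2, 16)
  ... (continuing to 28P)
  28P = O

ord(P) = 28


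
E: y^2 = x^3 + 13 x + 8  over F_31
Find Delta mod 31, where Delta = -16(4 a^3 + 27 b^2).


4 a^3 + 27 b^2 = 4*13^3 + 27*8^2 = 8788 + 1728 = 10516
Delta = -16 * (10516) = -168256
Delta mod 31 = 12

Delta = 12 (mod 31)


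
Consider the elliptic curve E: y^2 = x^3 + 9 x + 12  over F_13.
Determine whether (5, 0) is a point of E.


Check whether y^2 = x^3 + 9 x + 12 (mod 13) for (x, y) = (5, 0).
LHS: y^2 = 0^2 mod 13 = 0
RHS: x^3 + 9 x + 12 = 5^3 + 9*5 + 12 mod 13 = 0
LHS = RHS

Yes, on the curve


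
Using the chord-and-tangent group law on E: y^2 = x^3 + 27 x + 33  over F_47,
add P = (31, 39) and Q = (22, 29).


P != Q, so use the chord formula.
s = (y2 - y1) / (x2 - x1) = (37) / (38) mod 47 = 22
x3 = s^2 - x1 - x2 mod 47 = 22^2 - 31 - 22 = 8
y3 = s (x1 - x3) - y1 mod 47 = 22 * (31 - 8) - 39 = 44

P + Q = (8, 44)


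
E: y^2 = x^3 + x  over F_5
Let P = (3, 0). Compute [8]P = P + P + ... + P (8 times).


k = 8 = 1000_2 (binary, LSB first: 0001)
Double-and-add from P = (3, 0):
  bit 0 = 0: acc unchanged = O
  bit 1 = 0: acc unchanged = O
  bit 2 = 0: acc unchanged = O
  bit 3 = 1: acc = O + O = O

8P = O


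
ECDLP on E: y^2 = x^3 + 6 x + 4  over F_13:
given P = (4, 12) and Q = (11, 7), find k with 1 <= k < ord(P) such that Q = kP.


Enumerate multiples of P until we hit Q = (11, 7):
  1P = (4, 12)
  2P = (6, 3)
  3P = (7, 8)
  4P = (11, 6)
  5P = (12, 6)
  6P = (0, 11)
  7P = (5, 4)
  8P = (3, 6)
  9P = (3, 7)
  10P = (5, 9)
  11P = (0, 2)
  12P = (12, 7)
  13P = (11, 7)
Match found at i = 13.

k = 13


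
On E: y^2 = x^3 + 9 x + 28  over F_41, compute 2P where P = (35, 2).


Doubling: s = (3 x1^2 + a) / (2 y1)
s = (3*35^2 + 9) / (2*2) mod 41 = 19
x3 = s^2 - 2 x1 mod 41 = 19^2 - 2*35 = 4
y3 = s (x1 - x3) - y1 mod 41 = 19 * (35 - 4) - 2 = 13

2P = (4, 13)


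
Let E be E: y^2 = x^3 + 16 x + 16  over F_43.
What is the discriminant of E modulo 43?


4 a^3 + 27 b^2 = 4*16^3 + 27*16^2 = 16384 + 6912 = 23296
Delta = -16 * (23296) = -372736
Delta mod 43 = 31

Delta = 31 (mod 43)


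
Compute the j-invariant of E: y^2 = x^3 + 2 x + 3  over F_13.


Delta = -16(4 a^3 + 27 b^2) mod 13 = 7
-1728 * (4 a)^3 = -1728 * (4*2)^3 mod 13 = 5
j = 5 * 7^(-1) mod 13 = 10

j = 10 (mod 13)


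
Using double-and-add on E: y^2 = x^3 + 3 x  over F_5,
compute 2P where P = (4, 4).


k = 2 = 10_2 (binary, LSB first: 01)
Double-and-add from P = (4, 4):
  bit 0 = 0: acc unchanged = O
  bit 1 = 1: acc = O + (1, 2) = (1, 2)

2P = (1, 2)


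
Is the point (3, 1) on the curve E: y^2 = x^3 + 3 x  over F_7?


Check whether y^2 = x^3 + 3 x + 0 (mod 7) for (x, y) = (3, 1).
LHS: y^2 = 1^2 mod 7 = 1
RHS: x^3 + 3 x + 0 = 3^3 + 3*3 + 0 mod 7 = 1
LHS = RHS

Yes, on the curve


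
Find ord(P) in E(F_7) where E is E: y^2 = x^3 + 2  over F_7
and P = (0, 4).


Compute successive multiples of P until we hit O:
  1P = (0, 4)
  2P = (0, 3)
  3P = O

ord(P) = 3


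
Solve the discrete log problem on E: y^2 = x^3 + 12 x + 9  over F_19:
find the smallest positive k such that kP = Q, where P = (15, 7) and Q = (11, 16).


Enumerate multiples of P until we hit Q = (11, 16):
  1P = (15, 7)
  2P = (0, 3)
  3P = (5, 2)
  4P = (4, 8)
  5P = (11, 3)
  6P = (13, 14)
  7P = (8, 16)
  8P = (12, 0)
  9P = (8, 3)
  10P = (13, 5)
  11P = (11, 16)
Match found at i = 11.

k = 11


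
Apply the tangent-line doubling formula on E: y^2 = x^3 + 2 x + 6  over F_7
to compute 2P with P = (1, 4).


Doubling: s = (3 x1^2 + a) / (2 y1)
s = (3*1^2 + 2) / (2*4) mod 7 = 5
x3 = s^2 - 2 x1 mod 7 = 5^2 - 2*1 = 2
y3 = s (x1 - x3) - y1 mod 7 = 5 * (1 - 2) - 4 = 5

2P = (2, 5)


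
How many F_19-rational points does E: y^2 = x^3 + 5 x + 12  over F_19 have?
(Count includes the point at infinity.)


For each x in F_19, count y with y^2 = x^3 + 5 x + 12 mod 19:
  x = 2: RHS = 11, y in [7, 12]  -> 2 point(s)
  x = 3: RHS = 16, y in [4, 15]  -> 2 point(s)
  x = 4: RHS = 1, y in [1, 18]  -> 2 point(s)
  x = 6: RHS = 11, y in [7, 12]  -> 2 point(s)
  x = 9: RHS = 7, y in [8, 11]  -> 2 point(s)
  x = 10: RHS = 17, y in [6, 13]  -> 2 point(s)
  x = 11: RHS = 11, y in [7, 12]  -> 2 point(s)
  x = 15: RHS = 4, y in [2, 17]  -> 2 point(s)
  x = 18: RHS = 6, y in [5, 14]  -> 2 point(s)
Affine points: 18. Add the point at infinity: total = 19.

#E(F_19) = 19


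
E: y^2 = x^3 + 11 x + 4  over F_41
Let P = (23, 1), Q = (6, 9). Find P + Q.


P != Q, so use the chord formula.
s = (y2 - y1) / (x2 - x1) = (8) / (24) mod 41 = 14
x3 = s^2 - x1 - x2 mod 41 = 14^2 - 23 - 6 = 3
y3 = s (x1 - x3) - y1 mod 41 = 14 * (23 - 3) - 1 = 33

P + Q = (3, 33)


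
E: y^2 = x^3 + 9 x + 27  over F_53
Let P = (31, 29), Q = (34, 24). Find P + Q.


P != Q, so use the chord formula.
s = (y2 - y1) / (x2 - x1) = (48) / (3) mod 53 = 16
x3 = s^2 - x1 - x2 mod 53 = 16^2 - 31 - 34 = 32
y3 = s (x1 - x3) - y1 mod 53 = 16 * (31 - 32) - 29 = 8

P + Q = (32, 8)


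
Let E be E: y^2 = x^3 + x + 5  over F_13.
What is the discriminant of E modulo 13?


4 a^3 + 27 b^2 = 4*1^3 + 27*5^2 = 4 + 675 = 679
Delta = -16 * (679) = -10864
Delta mod 13 = 4

Delta = 4 (mod 13)


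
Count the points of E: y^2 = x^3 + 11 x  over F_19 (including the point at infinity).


For each x in F_19, count y with y^2 = x^3 + 11 x + 0 mod 19:
  x = 0: RHS = 0, y in [0]  -> 1 point(s)
  x = 2: RHS = 11, y in [7, 12]  -> 2 point(s)
  x = 5: RHS = 9, y in [3, 16]  -> 2 point(s)
  x = 6: RHS = 16, y in [4, 15]  -> 2 point(s)
  x = 8: RHS = 11, y in [7, 12]  -> 2 point(s)
  x = 9: RHS = 11, y in [7, 12]  -> 2 point(s)
  x = 12: RHS = 17, y in [6, 13]  -> 2 point(s)
  x = 15: RHS = 6, y in [5, 14]  -> 2 point(s)
  x = 16: RHS = 16, y in [4, 15]  -> 2 point(s)
  x = 18: RHS = 7, y in [8, 11]  -> 2 point(s)
Affine points: 19. Add the point at infinity: total = 20.

#E(F_19) = 20


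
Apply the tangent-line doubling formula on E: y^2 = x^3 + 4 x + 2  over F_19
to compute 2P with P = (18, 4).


Doubling: s = (3 x1^2 + a) / (2 y1)
s = (3*18^2 + 4) / (2*4) mod 19 = 8
x3 = s^2 - 2 x1 mod 19 = 8^2 - 2*18 = 9
y3 = s (x1 - x3) - y1 mod 19 = 8 * (18 - 9) - 4 = 11

2P = (9, 11)


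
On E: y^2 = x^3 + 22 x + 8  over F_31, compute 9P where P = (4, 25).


k = 9 = 1001_2 (binary, LSB first: 1001)
Double-and-add from P = (4, 25):
  bit 0 = 1: acc = O + (4, 25) = (4, 25)
  bit 1 = 0: acc unchanged = (4, 25)
  bit 2 = 0: acc unchanged = (4, 25)
  bit 3 = 1: acc = (4, 25) + (8, 13) = (28, 16)

9P = (28, 16)


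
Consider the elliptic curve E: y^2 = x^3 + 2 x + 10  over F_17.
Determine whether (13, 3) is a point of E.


Check whether y^2 = x^3 + 2 x + 10 (mod 17) for (x, y) = (13, 3).
LHS: y^2 = 3^2 mod 17 = 9
RHS: x^3 + 2 x + 10 = 13^3 + 2*13 + 10 mod 17 = 6
LHS != RHS

No, not on the curve


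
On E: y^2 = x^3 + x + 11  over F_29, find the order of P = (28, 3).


Compute successive multiples of P until we hit O:
  1P = (28, 3)
  2P = (25, 28)
  3P = (10, 21)
  4P = (21, 19)
  5P = (16, 11)
  6P = (8, 3)
  7P = (22, 26)
  8P = (9, 16)
  ... (continuing to 29P)
  29P = O

ord(P) = 29


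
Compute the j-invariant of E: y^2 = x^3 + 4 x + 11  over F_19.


Delta = -16(4 a^3 + 27 b^2) mod 19 = 5
-1728 * (4 a)^3 = -1728 * (4*4)^3 mod 19 = 11
j = 11 * 5^(-1) mod 19 = 6

j = 6 (mod 19)


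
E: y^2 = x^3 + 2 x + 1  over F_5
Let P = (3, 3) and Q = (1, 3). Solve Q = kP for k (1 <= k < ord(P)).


Enumerate multiples of P until we hit Q = (1, 3):
  1P = (3, 3)
  2P = (0, 4)
  3P = (1, 3)
Match found at i = 3.

k = 3


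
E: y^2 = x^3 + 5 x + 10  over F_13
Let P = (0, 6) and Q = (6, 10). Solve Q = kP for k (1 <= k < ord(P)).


Enumerate multiples of P until we hit Q = (6, 10):
  1P = (0, 6)
  2P = (12, 2)
  3P = (4, 4)
  4P = (6, 10)
Match found at i = 4.

k = 4


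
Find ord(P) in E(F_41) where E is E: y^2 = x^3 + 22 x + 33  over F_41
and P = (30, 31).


Compute successive multiples of P until we hit O:
  1P = (30, 31)
  2P = (21, 11)
  3P = (0, 22)
  4P = (32, 34)
  5P = (12, 37)
  6P = (31, 24)
  7P = (29, 3)
  8P = (28, 25)
  ... (continuing to 35P)
  35P = O

ord(P) = 35


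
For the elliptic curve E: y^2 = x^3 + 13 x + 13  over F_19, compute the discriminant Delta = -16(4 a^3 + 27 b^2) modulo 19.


4 a^3 + 27 b^2 = 4*13^3 + 27*13^2 = 8788 + 4563 = 13351
Delta = -16 * (13351) = -213616
Delta mod 19 = 1

Delta = 1 (mod 19)


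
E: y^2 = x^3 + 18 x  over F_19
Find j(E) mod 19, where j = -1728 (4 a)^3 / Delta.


Delta = -16(4 a^3 + 27 b^2) mod 19 = 7
-1728 * (4 a)^3 = -1728 * (4*18)^3 mod 19 = 12
j = 12 * 7^(-1) mod 19 = 18

j = 18 (mod 19)


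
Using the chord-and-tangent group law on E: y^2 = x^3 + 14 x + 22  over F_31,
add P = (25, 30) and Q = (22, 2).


P != Q, so use the chord formula.
s = (y2 - y1) / (x2 - x1) = (3) / (28) mod 31 = 30
x3 = s^2 - x1 - x2 mod 31 = 30^2 - 25 - 22 = 16
y3 = s (x1 - x3) - y1 mod 31 = 30 * (25 - 16) - 30 = 23

P + Q = (16, 23)


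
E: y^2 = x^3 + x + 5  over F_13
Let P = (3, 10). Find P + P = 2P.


Doubling: s = (3 x1^2 + a) / (2 y1)
s = (3*3^2 + 1) / (2*10) mod 13 = 4
x3 = s^2 - 2 x1 mod 13 = 4^2 - 2*3 = 10
y3 = s (x1 - x3) - y1 mod 13 = 4 * (3 - 10) - 10 = 1

2P = (10, 1)


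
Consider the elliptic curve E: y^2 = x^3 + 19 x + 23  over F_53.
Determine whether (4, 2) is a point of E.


Check whether y^2 = x^3 + 19 x + 23 (mod 53) for (x, y) = (4, 2).
LHS: y^2 = 2^2 mod 53 = 4
RHS: x^3 + 19 x + 23 = 4^3 + 19*4 + 23 mod 53 = 4
LHS = RHS

Yes, on the curve


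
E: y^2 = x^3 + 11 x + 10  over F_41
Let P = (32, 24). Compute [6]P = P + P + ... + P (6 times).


k = 6 = 110_2 (binary, LSB first: 011)
Double-and-add from P = (32, 24):
  bit 0 = 0: acc unchanged = O
  bit 1 = 1: acc = O + (26, 18) = (26, 18)
  bit 2 = 1: acc = (26, 18) + (25, 17) = (32, 17)

6P = (32, 17)


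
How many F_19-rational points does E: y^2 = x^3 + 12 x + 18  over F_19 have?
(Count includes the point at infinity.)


For each x in F_19, count y with y^2 = x^3 + 12 x + 18 mod 19:
  x = 3: RHS = 5, y in [9, 10]  -> 2 point(s)
  x = 4: RHS = 16, y in [4, 15]  -> 2 point(s)
  x = 9: RHS = 0, y in [0]  -> 1 point(s)
  x = 10: RHS = 17, y in [6, 13]  -> 2 point(s)
  x = 12: RHS = 9, y in [3, 16]  -> 2 point(s)
  x = 14: RHS = 4, y in [2, 17]  -> 2 point(s)
  x = 15: RHS = 1, y in [1, 18]  -> 2 point(s)
  x = 17: RHS = 5, y in [9, 10]  -> 2 point(s)
  x = 18: RHS = 5, y in [9, 10]  -> 2 point(s)
Affine points: 17. Add the point at infinity: total = 18.

#E(F_19) = 18


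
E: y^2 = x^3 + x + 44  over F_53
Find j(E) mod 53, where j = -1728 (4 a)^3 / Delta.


Delta = -16(4 a^3 + 27 b^2) mod 53 = 30
-1728 * (4 a)^3 = -1728 * (4*1)^3 mod 53 = 19
j = 19 * 30^(-1) mod 53 = 13

j = 13 (mod 53)


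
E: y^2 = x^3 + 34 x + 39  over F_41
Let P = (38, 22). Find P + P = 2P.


Doubling: s = (3 x1^2 + a) / (2 y1)
s = (3*38^2 + 34) / (2*22) mod 41 = 34
x3 = s^2 - 2 x1 mod 41 = 34^2 - 2*38 = 14
y3 = s (x1 - x3) - y1 mod 41 = 34 * (38 - 14) - 22 = 15

2P = (14, 15)


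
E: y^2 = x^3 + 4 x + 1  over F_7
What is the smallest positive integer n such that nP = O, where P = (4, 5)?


Compute successive multiples of P until we hit O:
  1P = (4, 5)
  2P = (0, 6)
  3P = (0, 1)
  4P = (4, 2)
  5P = O

ord(P) = 5


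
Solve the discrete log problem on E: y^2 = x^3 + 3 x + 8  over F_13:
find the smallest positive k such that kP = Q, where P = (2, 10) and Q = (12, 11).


Enumerate multiples of P until we hit Q = (12, 11):
  1P = (2, 10)
  2P = (12, 2)
  3P = (9, 6)
  4P = (1, 8)
  5P = (1, 5)
  6P = (9, 7)
  7P = (12, 11)
Match found at i = 7.

k = 7


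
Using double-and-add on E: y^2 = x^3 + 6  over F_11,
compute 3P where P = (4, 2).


k = 3 = 11_2 (binary, LSB first: 11)
Double-and-add from P = (4, 2):
  bit 0 = 1: acc = O + (4, 2) = (4, 2)
  bit 1 = 1: acc = (4, 2) + (4, 9) = O

3P = O


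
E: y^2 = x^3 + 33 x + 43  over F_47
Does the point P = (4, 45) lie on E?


Check whether y^2 = x^3 + 33 x + 43 (mod 47) for (x, y) = (4, 45).
LHS: y^2 = 45^2 mod 47 = 4
RHS: x^3 + 33 x + 43 = 4^3 + 33*4 + 43 mod 47 = 4
LHS = RHS

Yes, on the curve


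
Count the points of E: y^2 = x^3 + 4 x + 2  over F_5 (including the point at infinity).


For each x in F_5, count y with y^2 = x^3 + 4 x + 2 mod 5:
  x = 3: RHS = 1, y in [1, 4]  -> 2 point(s)
Affine points: 2. Add the point at infinity: total = 3.

#E(F_5) = 3


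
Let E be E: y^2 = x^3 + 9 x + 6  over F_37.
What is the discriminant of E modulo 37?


4 a^3 + 27 b^2 = 4*9^3 + 27*6^2 = 2916 + 972 = 3888
Delta = -16 * (3888) = -62208
Delta mod 37 = 26

Delta = 26 (mod 37)


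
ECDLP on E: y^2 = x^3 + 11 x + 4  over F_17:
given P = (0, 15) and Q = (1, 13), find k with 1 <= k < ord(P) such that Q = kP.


Enumerate multiples of P until we hit Q = (1, 13):
  1P = (0, 15)
  2P = (15, 5)
  3P = (10, 3)
  4P = (3, 9)
  5P = (1, 4)
  6P = (1, 13)
Match found at i = 6.

k = 6


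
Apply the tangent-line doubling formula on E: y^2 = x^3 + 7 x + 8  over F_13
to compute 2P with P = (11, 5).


Doubling: s = (3 x1^2 + a) / (2 y1)
s = (3*11^2 + 7) / (2*5) mod 13 = 11
x3 = s^2 - 2 x1 mod 13 = 11^2 - 2*11 = 8
y3 = s (x1 - x3) - y1 mod 13 = 11 * (11 - 8) - 5 = 2

2P = (8, 2)


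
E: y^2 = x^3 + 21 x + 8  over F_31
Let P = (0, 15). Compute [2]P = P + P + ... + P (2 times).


k = 2 = 10_2 (binary, LSB first: 01)
Double-and-add from P = (0, 15):
  bit 0 = 0: acc unchanged = O
  bit 1 = 1: acc = O + (7, 8) = (7, 8)

2P = (7, 8)


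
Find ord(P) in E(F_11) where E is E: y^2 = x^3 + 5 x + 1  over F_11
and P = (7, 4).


Compute successive multiples of P until we hit O:
  1P = (7, 4)
  2P = (6, 4)
  3P = (9, 7)
  4P = (0, 1)
  5P = (8, 5)
  6P = (8, 6)
  7P = (0, 10)
  8P = (9, 4)
  ... (continuing to 11P)
  11P = O

ord(P) = 11


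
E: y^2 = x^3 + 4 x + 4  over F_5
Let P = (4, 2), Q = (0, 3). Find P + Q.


P != Q, so use the chord formula.
s = (y2 - y1) / (x2 - x1) = (1) / (1) mod 5 = 1
x3 = s^2 - x1 - x2 mod 5 = 1^2 - 4 - 0 = 2
y3 = s (x1 - x3) - y1 mod 5 = 1 * (4 - 2) - 2 = 0

P + Q = (2, 0)


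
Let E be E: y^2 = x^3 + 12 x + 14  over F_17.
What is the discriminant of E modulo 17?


4 a^3 + 27 b^2 = 4*12^3 + 27*14^2 = 6912 + 5292 = 12204
Delta = -16 * (12204) = -195264
Delta mod 17 = 15

Delta = 15 (mod 17)


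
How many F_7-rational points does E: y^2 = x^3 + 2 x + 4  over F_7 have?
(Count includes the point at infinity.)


For each x in F_7, count y with y^2 = x^3 + 2 x + 4 mod 7:
  x = 0: RHS = 4, y in [2, 5]  -> 2 point(s)
  x = 1: RHS = 0, y in [0]  -> 1 point(s)
  x = 2: RHS = 2, y in [3, 4]  -> 2 point(s)
  x = 3: RHS = 2, y in [3, 4]  -> 2 point(s)
  x = 6: RHS = 1, y in [1, 6]  -> 2 point(s)
Affine points: 9. Add the point at infinity: total = 10.

#E(F_7) = 10


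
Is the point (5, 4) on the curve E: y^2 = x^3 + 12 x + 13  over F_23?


Check whether y^2 = x^3 + 12 x + 13 (mod 23) for (x, y) = (5, 4).
LHS: y^2 = 4^2 mod 23 = 16
RHS: x^3 + 12 x + 13 = 5^3 + 12*5 + 13 mod 23 = 14
LHS != RHS

No, not on the curve


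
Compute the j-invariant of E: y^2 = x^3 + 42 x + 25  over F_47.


Delta = -16(4 a^3 + 27 b^2) mod 47 = 25
-1728 * (4 a)^3 = -1728 * (4*42)^3 mod 47 = 31
j = 31 * 25^(-1) mod 47 = 5

j = 5 (mod 47)


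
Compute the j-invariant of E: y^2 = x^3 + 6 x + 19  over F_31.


Delta = -16(4 a^3 + 27 b^2) mod 31 = 11
-1728 * (4 a)^3 = -1728 * (4*6)^3 mod 31 = 15
j = 15 * 11^(-1) mod 31 = 7

j = 7 (mod 31)


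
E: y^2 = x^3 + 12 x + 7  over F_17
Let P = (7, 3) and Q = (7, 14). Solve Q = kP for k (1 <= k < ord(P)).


Enumerate multiples of P until we hit Q = (7, 14):
  1P = (7, 3)
  2P = (4, 0)
  3P = (7, 14)
Match found at i = 3.

k = 3


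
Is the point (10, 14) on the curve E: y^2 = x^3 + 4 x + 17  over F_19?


Check whether y^2 = x^3 + 4 x + 17 (mod 19) for (x, y) = (10, 14).
LHS: y^2 = 14^2 mod 19 = 6
RHS: x^3 + 4 x + 17 = 10^3 + 4*10 + 17 mod 19 = 12
LHS != RHS

No, not on the curve


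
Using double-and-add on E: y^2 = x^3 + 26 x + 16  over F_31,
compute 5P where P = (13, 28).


k = 5 = 101_2 (binary, LSB first: 101)
Double-and-add from P = (13, 28):
  bit 0 = 1: acc = O + (13, 28) = (13, 28)
  bit 1 = 0: acc unchanged = (13, 28)
  bit 2 = 1: acc = (13, 28) + (7, 13) = (25, 4)

5P = (25, 4)


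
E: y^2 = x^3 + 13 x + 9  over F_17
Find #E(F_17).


For each x in F_17, count y with y^2 = x^3 + 13 x + 9 mod 17:
  x = 0: RHS = 9, y in [3, 14]  -> 2 point(s)
  x = 2: RHS = 9, y in [3, 14]  -> 2 point(s)
  x = 7: RHS = 1, y in [1, 16]  -> 2 point(s)
  x = 8: RHS = 13, y in [8, 9]  -> 2 point(s)
  x = 10: RHS = 0, y in [0]  -> 1 point(s)
  x = 11: RHS = 4, y in [2, 15]  -> 2 point(s)
  x = 15: RHS = 9, y in [3, 14]  -> 2 point(s)
Affine points: 13. Add the point at infinity: total = 14.

#E(F_17) = 14


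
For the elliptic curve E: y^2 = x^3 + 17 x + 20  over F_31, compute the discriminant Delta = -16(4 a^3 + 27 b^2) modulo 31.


4 a^3 + 27 b^2 = 4*17^3 + 27*20^2 = 19652 + 10800 = 30452
Delta = -16 * (30452) = -487232
Delta mod 31 = 26

Delta = 26 (mod 31)


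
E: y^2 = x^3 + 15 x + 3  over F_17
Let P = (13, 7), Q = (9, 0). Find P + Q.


P != Q, so use the chord formula.
s = (y2 - y1) / (x2 - x1) = (10) / (13) mod 17 = 6
x3 = s^2 - x1 - x2 mod 17 = 6^2 - 13 - 9 = 14
y3 = s (x1 - x3) - y1 mod 17 = 6 * (13 - 14) - 7 = 4

P + Q = (14, 4)


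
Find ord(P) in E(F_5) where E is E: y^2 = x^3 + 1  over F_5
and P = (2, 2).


Compute successive multiples of P until we hit O:
  1P = (2, 2)
  2P = (0, 4)
  3P = (4, 0)
  4P = (0, 1)
  5P = (2, 3)
  6P = O

ord(P) = 6


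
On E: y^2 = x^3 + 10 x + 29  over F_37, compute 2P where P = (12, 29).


Doubling: s = (3 x1^2 + a) / (2 y1)
s = (3*12^2 + 10) / (2*29) mod 37 = 14
x3 = s^2 - 2 x1 mod 37 = 14^2 - 2*12 = 24
y3 = s (x1 - x3) - y1 mod 37 = 14 * (12 - 24) - 29 = 25

2P = (24, 25)


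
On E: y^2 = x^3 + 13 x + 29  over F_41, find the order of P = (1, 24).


Compute successive multiples of P until we hit O:
  1P = (1, 24)
  2P = (30, 21)
  3P = (28, 0)
  4P = (30, 20)
  5P = (1, 17)
  6P = O

ord(P) = 6


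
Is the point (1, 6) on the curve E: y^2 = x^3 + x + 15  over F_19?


Check whether y^2 = x^3 + 1 x + 15 (mod 19) for (x, y) = (1, 6).
LHS: y^2 = 6^2 mod 19 = 17
RHS: x^3 + 1 x + 15 = 1^3 + 1*1 + 15 mod 19 = 17
LHS = RHS

Yes, on the curve


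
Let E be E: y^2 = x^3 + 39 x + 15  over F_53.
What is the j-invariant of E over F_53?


Delta = -16(4 a^3 + 27 b^2) mod 53 = 29
-1728 * (4 a)^3 = -1728 * (4*39)^3 mod 53 = 16
j = 16 * 29^(-1) mod 53 = 17

j = 17 (mod 53)


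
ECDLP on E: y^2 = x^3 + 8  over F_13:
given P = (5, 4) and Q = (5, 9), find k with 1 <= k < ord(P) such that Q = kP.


Enumerate multiples of P until we hit Q = (5, 9):
  1P = (5, 4)
  2P = (7, 0)
  3P = (5, 9)
Match found at i = 3.

k = 3


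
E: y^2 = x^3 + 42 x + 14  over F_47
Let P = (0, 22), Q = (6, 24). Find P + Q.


P != Q, so use the chord formula.
s = (y2 - y1) / (x2 - x1) = (2) / (6) mod 47 = 16
x3 = s^2 - x1 - x2 mod 47 = 16^2 - 0 - 6 = 15
y3 = s (x1 - x3) - y1 mod 47 = 16 * (0 - 15) - 22 = 20

P + Q = (15, 20)


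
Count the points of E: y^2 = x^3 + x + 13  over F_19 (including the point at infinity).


For each x in F_19, count y with y^2 = x^3 + 1 x + 13 mod 19:
  x = 2: RHS = 4, y in [2, 17]  -> 2 point(s)
  x = 3: RHS = 5, y in [9, 10]  -> 2 point(s)
  x = 4: RHS = 5, y in [9, 10]  -> 2 point(s)
  x = 6: RHS = 7, y in [8, 11]  -> 2 point(s)
  x = 8: RHS = 1, y in [1, 18]  -> 2 point(s)
  x = 10: RHS = 16, y in [4, 15]  -> 2 point(s)
  x = 11: RHS = 6, y in [5, 14]  -> 2 point(s)
  x = 12: RHS = 5, y in [9, 10]  -> 2 point(s)
  x = 13: RHS = 0, y in [0]  -> 1 point(s)
  x = 14: RHS = 16, y in [4, 15]  -> 2 point(s)
  x = 18: RHS = 11, y in [7, 12]  -> 2 point(s)
Affine points: 21. Add the point at infinity: total = 22.

#E(F_19) = 22


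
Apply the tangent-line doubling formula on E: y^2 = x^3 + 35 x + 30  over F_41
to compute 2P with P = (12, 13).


Doubling: s = (3 x1^2 + a) / (2 y1)
s = (3*12^2 + 35) / (2*13) mod 41 = 29
x3 = s^2 - 2 x1 mod 41 = 29^2 - 2*12 = 38
y3 = s (x1 - x3) - y1 mod 41 = 29 * (12 - 38) - 13 = 12

2P = (38, 12)


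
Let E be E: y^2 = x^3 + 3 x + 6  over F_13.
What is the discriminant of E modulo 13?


4 a^3 + 27 b^2 = 4*3^3 + 27*6^2 = 108 + 972 = 1080
Delta = -16 * (1080) = -17280
Delta mod 13 = 10

Delta = 10 (mod 13)


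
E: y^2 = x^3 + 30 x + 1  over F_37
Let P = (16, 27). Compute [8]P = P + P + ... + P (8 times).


k = 8 = 1000_2 (binary, LSB first: 0001)
Double-and-add from P = (16, 27):
  bit 0 = 0: acc unchanged = O
  bit 1 = 0: acc unchanged = O
  bit 2 = 0: acc unchanged = O
  bit 3 = 1: acc = O + (16, 10) = (16, 10)

8P = (16, 10)


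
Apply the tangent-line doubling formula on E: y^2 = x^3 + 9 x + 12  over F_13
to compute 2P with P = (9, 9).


Doubling: s = (3 x1^2 + a) / (2 y1)
s = (3*9^2 + 9) / (2*9) mod 13 = 1
x3 = s^2 - 2 x1 mod 13 = 1^2 - 2*9 = 9
y3 = s (x1 - x3) - y1 mod 13 = 1 * (9 - 9) - 9 = 4

2P = (9, 4)


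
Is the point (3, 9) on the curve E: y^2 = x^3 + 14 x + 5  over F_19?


Check whether y^2 = x^3 + 14 x + 5 (mod 19) for (x, y) = (3, 9).
LHS: y^2 = 9^2 mod 19 = 5
RHS: x^3 + 14 x + 5 = 3^3 + 14*3 + 5 mod 19 = 17
LHS != RHS

No, not on the curve


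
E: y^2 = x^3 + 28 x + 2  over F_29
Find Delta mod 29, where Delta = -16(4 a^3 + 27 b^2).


4 a^3 + 27 b^2 = 4*28^3 + 27*2^2 = 87808 + 108 = 87916
Delta = -16 * (87916) = -1406656
Delta mod 29 = 18

Delta = 18 (mod 29)


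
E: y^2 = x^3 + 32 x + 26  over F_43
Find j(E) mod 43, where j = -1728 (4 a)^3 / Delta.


Delta = -16(4 a^3 + 27 b^2) mod 43 = 25
-1728 * (4 a)^3 = -1728 * (4*32)^3 mod 43 = 8
j = 8 * 25^(-1) mod 43 = 33

j = 33 (mod 43)


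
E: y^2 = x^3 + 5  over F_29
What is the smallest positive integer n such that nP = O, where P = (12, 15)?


Compute successive multiples of P until we hit O:
  1P = (12, 15)
  2P = (14, 20)
  3P = (2, 10)
  4P = (8, 16)
  5P = (0, 11)
  6P = (1, 8)
  7P = (20, 1)
  8P = (20, 28)
  ... (continuing to 15P)
  15P = O

ord(P) = 15


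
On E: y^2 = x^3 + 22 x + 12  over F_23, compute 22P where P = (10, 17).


k = 22 = 10110_2 (binary, LSB first: 01101)
Double-and-add from P = (10, 17):
  bit 0 = 0: acc unchanged = O
  bit 1 = 1: acc = O + (3, 6) = (3, 6)
  bit 2 = 1: acc = (3, 6) + (7, 16) = (2, 8)
  bit 3 = 0: acc unchanged = (2, 8)
  bit 4 = 1: acc = (2, 8) + (4, 16) = (10, 6)

22P = (10, 6)


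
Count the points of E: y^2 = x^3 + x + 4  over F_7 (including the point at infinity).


For each x in F_7, count y with y^2 = x^3 + 1 x + 4 mod 7:
  x = 0: RHS = 4, y in [2, 5]  -> 2 point(s)
  x = 2: RHS = 0, y in [0]  -> 1 point(s)
  x = 4: RHS = 2, y in [3, 4]  -> 2 point(s)
  x = 5: RHS = 1, y in [1, 6]  -> 2 point(s)
  x = 6: RHS = 2, y in [3, 4]  -> 2 point(s)
Affine points: 9. Add the point at infinity: total = 10.

#E(F_7) = 10


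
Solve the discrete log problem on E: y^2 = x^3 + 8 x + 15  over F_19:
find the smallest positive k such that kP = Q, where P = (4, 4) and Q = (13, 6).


Enumerate multiples of P until we hit Q = (13, 6):
  1P = (4, 4)
  2P = (3, 3)
  3P = (13, 6)
Match found at i = 3.

k = 3


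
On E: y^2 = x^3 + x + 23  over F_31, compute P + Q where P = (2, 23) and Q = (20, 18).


P != Q, so use the chord formula.
s = (y2 - y1) / (x2 - x1) = (26) / (18) mod 31 = 29
x3 = s^2 - x1 - x2 mod 31 = 29^2 - 2 - 20 = 13
y3 = s (x1 - x3) - y1 mod 31 = 29 * (2 - 13) - 23 = 30

P + Q = (13, 30)


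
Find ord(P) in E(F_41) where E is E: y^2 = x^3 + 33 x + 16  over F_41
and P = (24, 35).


Compute successive multiples of P until we hit O:
  1P = (24, 35)
  2P = (1, 3)
  3P = (6, 15)
  4P = (34, 4)
  5P = (25, 5)
  6P = (31, 11)
  7P = (17, 23)
  8P = (18, 28)
  ... (continuing to 21P)
  21P = O

ord(P) = 21


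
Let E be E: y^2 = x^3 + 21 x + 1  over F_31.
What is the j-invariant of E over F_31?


Delta = -16(4 a^3 + 27 b^2) mod 31 = 18
-1728 * (4 a)^3 = -1728 * (4*21)^3 mod 31 = 27
j = 27 * 18^(-1) mod 31 = 17

j = 17 (mod 31)


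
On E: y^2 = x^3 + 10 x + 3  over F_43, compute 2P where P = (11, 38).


Doubling: s = (3 x1^2 + a) / (2 y1)
s = (3*11^2 + 10) / (2*38) mod 43 = 10
x3 = s^2 - 2 x1 mod 43 = 10^2 - 2*11 = 35
y3 = s (x1 - x3) - y1 mod 43 = 10 * (11 - 35) - 38 = 23

2P = (35, 23)


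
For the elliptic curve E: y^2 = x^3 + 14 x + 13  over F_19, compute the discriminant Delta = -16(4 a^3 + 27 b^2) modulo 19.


4 a^3 + 27 b^2 = 4*14^3 + 27*13^2 = 10976 + 4563 = 15539
Delta = -16 * (15539) = -248624
Delta mod 19 = 10

Delta = 10 (mod 19)


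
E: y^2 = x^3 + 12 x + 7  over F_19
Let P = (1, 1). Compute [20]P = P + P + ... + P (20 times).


k = 20 = 10100_2 (binary, LSB first: 00101)
Double-and-add from P = (1, 1):
  bit 0 = 0: acc unchanged = O
  bit 1 = 0: acc unchanged = O
  bit 2 = 1: acc = O + (7, 15) = (7, 15)
  bit 3 = 0: acc unchanged = (7, 15)
  bit 4 = 1: acc = (7, 15) + (15, 16) = (8, 11)

20P = (8, 11)


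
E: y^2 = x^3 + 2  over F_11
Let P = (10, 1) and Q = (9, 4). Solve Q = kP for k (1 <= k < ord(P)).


Enumerate multiples of P until we hit Q = (9, 4):
  1P = (10, 1)
  2P = (7, 9)
  3P = (6, 3)
  4P = (9, 4)
Match found at i = 4.

k = 4


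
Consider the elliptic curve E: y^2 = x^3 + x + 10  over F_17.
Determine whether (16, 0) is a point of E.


Check whether y^2 = x^3 + 1 x + 10 (mod 17) for (x, y) = (16, 0).
LHS: y^2 = 0^2 mod 17 = 0
RHS: x^3 + 1 x + 10 = 16^3 + 1*16 + 10 mod 17 = 8
LHS != RHS

No, not on the curve


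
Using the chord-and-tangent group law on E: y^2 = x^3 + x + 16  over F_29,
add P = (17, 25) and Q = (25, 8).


P != Q, so use the chord formula.
s = (y2 - y1) / (x2 - x1) = (12) / (8) mod 29 = 16
x3 = s^2 - x1 - x2 mod 29 = 16^2 - 17 - 25 = 11
y3 = s (x1 - x3) - y1 mod 29 = 16 * (17 - 11) - 25 = 13

P + Q = (11, 13)


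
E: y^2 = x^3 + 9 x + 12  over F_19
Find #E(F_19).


For each x in F_19, count y with y^2 = x^3 + 9 x + 12 mod 19:
  x = 2: RHS = 0, y in [0]  -> 1 point(s)
  x = 3: RHS = 9, y in [3, 16]  -> 2 point(s)
  x = 4: RHS = 17, y in [6, 13]  -> 2 point(s)
  x = 5: RHS = 11, y in [7, 12]  -> 2 point(s)
  x = 6: RHS = 16, y in [4, 15]  -> 2 point(s)
  x = 7: RHS = 0, y in [0]  -> 1 point(s)
  x = 8: RHS = 7, y in [8, 11]  -> 2 point(s)
  x = 9: RHS = 5, y in [9, 10]  -> 2 point(s)
  x = 10: RHS = 0, y in [0]  -> 1 point(s)
  x = 11: RHS = 17, y in [6, 13]  -> 2 point(s)
  x = 12: RHS = 5, y in [9, 10]  -> 2 point(s)
  x = 15: RHS = 7, y in [8, 11]  -> 2 point(s)
  x = 17: RHS = 5, y in [9, 10]  -> 2 point(s)
Affine points: 23. Add the point at infinity: total = 24.

#E(F_19) = 24


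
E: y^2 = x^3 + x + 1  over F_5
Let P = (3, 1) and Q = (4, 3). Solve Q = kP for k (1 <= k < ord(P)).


Enumerate multiples of P until we hit Q = (4, 3):
  1P = (3, 1)
  2P = (0, 1)
  3P = (2, 4)
  4P = (4, 2)
  5P = (4, 3)
Match found at i = 5.

k = 5


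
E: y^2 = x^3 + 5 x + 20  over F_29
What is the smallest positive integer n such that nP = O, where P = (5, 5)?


Compute successive multiples of P until we hit O:
  1P = (5, 5)
  2P = (25, 9)
  3P = (6, 18)
  4P = (13, 7)
  5P = (2, 3)
  6P = (16, 7)
  7P = (3, 27)
  8P = (26, 23)
  ... (continuing to 24P)
  24P = O

ord(P) = 24


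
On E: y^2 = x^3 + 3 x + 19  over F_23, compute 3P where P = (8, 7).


k = 3 = 11_2 (binary, LSB first: 11)
Double-and-add from P = (8, 7):
  bit 0 = 1: acc = O + (8, 7) = (8, 7)
  bit 1 = 1: acc = (8, 7) + (19, 9) = (12, 9)

3P = (12, 9)


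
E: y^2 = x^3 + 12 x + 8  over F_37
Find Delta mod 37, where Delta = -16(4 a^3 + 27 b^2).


4 a^3 + 27 b^2 = 4*12^3 + 27*8^2 = 6912 + 1728 = 8640
Delta = -16 * (8640) = -138240
Delta mod 37 = 29

Delta = 29 (mod 37)


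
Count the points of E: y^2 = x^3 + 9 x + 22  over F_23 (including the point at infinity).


For each x in F_23, count y with y^2 = x^3 + 9 x + 22 mod 23:
  x = 1: RHS = 9, y in [3, 20]  -> 2 point(s)
  x = 2: RHS = 2, y in [5, 18]  -> 2 point(s)
  x = 5: RHS = 8, y in [10, 13]  -> 2 point(s)
  x = 6: RHS = 16, y in [4, 19]  -> 2 point(s)
  x = 8: RHS = 8, y in [10, 13]  -> 2 point(s)
  x = 9: RHS = 4, y in [2, 21]  -> 2 point(s)
  x = 10: RHS = 8, y in [10, 13]  -> 2 point(s)
  x = 11: RHS = 3, y in [7, 16]  -> 2 point(s)
  x = 12: RHS = 18, y in [8, 15]  -> 2 point(s)
  x = 13: RHS = 13, y in [6, 17]  -> 2 point(s)
  x = 15: RHS = 13, y in [6, 17]  -> 2 point(s)
  x = 18: RHS = 13, y in [6, 17]  -> 2 point(s)
  x = 22: RHS = 12, y in [9, 14]  -> 2 point(s)
Affine points: 26. Add the point at infinity: total = 27.

#E(F_23) = 27


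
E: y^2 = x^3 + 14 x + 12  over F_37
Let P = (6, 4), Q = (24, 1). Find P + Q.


P != Q, so use the chord formula.
s = (y2 - y1) / (x2 - x1) = (34) / (18) mod 37 = 6
x3 = s^2 - x1 - x2 mod 37 = 6^2 - 6 - 24 = 6
y3 = s (x1 - x3) - y1 mod 37 = 6 * (6 - 6) - 4 = 33

P + Q = (6, 33)


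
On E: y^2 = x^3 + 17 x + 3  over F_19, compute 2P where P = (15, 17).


Doubling: s = (3 x1^2 + a) / (2 y1)
s = (3*15^2 + 17) / (2*17) mod 19 = 17
x3 = s^2 - 2 x1 mod 19 = 17^2 - 2*15 = 12
y3 = s (x1 - x3) - y1 mod 19 = 17 * (15 - 12) - 17 = 15

2P = (12, 15)


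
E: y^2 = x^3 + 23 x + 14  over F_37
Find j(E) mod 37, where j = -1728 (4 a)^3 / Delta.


Delta = -16(4 a^3 + 27 b^2) mod 37 = 35
-1728 * (4 a)^3 = -1728 * (4*23)^3 mod 37 = 31
j = 31 * 35^(-1) mod 37 = 3

j = 3 (mod 37)


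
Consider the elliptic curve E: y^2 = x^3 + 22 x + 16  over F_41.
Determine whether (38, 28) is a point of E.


Check whether y^2 = x^3 + 22 x + 16 (mod 41) for (x, y) = (38, 28).
LHS: y^2 = 28^2 mod 41 = 5
RHS: x^3 + 22 x + 16 = 38^3 + 22*38 + 16 mod 41 = 5
LHS = RHS

Yes, on the curve


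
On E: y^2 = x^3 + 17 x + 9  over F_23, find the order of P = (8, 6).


Compute successive multiples of P until we hit O:
  1P = (8, 6)
  2P = (0, 3)
  3P = (4, 7)
  4P = (1, 21)
  5P = (20, 0)
  6P = (1, 2)
  7P = (4, 16)
  8P = (0, 20)
  ... (continuing to 10P)
  10P = O

ord(P) = 10


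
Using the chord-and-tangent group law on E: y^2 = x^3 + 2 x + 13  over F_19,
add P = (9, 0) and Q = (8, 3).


P != Q, so use the chord formula.
s = (y2 - y1) / (x2 - x1) = (3) / (18) mod 19 = 16
x3 = s^2 - x1 - x2 mod 19 = 16^2 - 9 - 8 = 11
y3 = s (x1 - x3) - y1 mod 19 = 16 * (9 - 11) - 0 = 6

P + Q = (11, 6)


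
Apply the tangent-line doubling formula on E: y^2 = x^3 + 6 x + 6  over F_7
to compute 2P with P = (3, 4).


Doubling: s = (3 x1^2 + a) / (2 y1)
s = (3*3^2 + 6) / (2*4) mod 7 = 5
x3 = s^2 - 2 x1 mod 7 = 5^2 - 2*3 = 5
y3 = s (x1 - x3) - y1 mod 7 = 5 * (3 - 5) - 4 = 0

2P = (5, 0)


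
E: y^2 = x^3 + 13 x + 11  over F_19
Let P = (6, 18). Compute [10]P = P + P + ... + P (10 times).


k = 10 = 1010_2 (binary, LSB first: 0101)
Double-and-add from P = (6, 18):
  bit 0 = 0: acc unchanged = O
  bit 1 = 1: acc = O + (5, 7) = (5, 7)
  bit 2 = 0: acc unchanged = (5, 7)
  bit 3 = 1: acc = (5, 7) + (15, 3) = (6, 1)

10P = (6, 1)


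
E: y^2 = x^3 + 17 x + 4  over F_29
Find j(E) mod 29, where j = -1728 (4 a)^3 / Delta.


Delta = -16(4 a^3 + 27 b^2) mod 29 = 5
-1728 * (4 a)^3 = -1728 * (4*17)^3 mod 29 = 23
j = 23 * 5^(-1) mod 29 = 22

j = 22 (mod 29)


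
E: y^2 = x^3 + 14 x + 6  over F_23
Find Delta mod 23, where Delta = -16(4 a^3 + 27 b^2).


4 a^3 + 27 b^2 = 4*14^3 + 27*6^2 = 10976 + 972 = 11948
Delta = -16 * (11948) = -191168
Delta mod 23 = 8

Delta = 8 (mod 23)


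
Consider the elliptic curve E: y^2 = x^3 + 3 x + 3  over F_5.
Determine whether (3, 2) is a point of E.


Check whether y^2 = x^3 + 3 x + 3 (mod 5) for (x, y) = (3, 2).
LHS: y^2 = 2^2 mod 5 = 4
RHS: x^3 + 3 x + 3 = 3^3 + 3*3 + 3 mod 5 = 4
LHS = RHS

Yes, on the curve


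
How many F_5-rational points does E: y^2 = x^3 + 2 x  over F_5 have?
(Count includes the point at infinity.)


For each x in F_5, count y with y^2 = x^3 + 2 x + 0 mod 5:
  x = 0: RHS = 0, y in [0]  -> 1 point(s)
Affine points: 1. Add the point at infinity: total = 2.

#E(F_5) = 2


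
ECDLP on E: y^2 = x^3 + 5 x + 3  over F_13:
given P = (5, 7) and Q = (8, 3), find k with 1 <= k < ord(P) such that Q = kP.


Enumerate multiples of P until we hit Q = (8, 3):
  1P = (5, 7)
  2P = (7, 2)
  3P = (4, 10)
  4P = (0, 4)
  5P = (12, 7)
  6P = (9, 6)
  7P = (8, 10)
  8P = (1, 10)
  9P = (10, 0)
  10P = (1, 3)
  11P = (8, 3)
Match found at i = 11.

k = 11


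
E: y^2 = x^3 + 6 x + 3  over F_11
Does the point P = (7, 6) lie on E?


Check whether y^2 = x^3 + 6 x + 3 (mod 11) for (x, y) = (7, 6).
LHS: y^2 = 6^2 mod 11 = 3
RHS: x^3 + 6 x + 3 = 7^3 + 6*7 + 3 mod 11 = 3
LHS = RHS

Yes, on the curve


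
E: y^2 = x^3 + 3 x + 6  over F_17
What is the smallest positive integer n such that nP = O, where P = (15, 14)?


Compute successive multiples of P until we hit O:
  1P = (15, 14)
  2P = (6, 6)
  3P = (14, 2)
  4P = (13, 10)
  5P = (10, 13)
  6P = (7, 8)
  7P = (3, 12)
  8P = (8, 7)
  ... (continuing to 21P)
  21P = O

ord(P) = 21


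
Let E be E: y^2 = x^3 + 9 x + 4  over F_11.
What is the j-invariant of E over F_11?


Delta = -16(4 a^3 + 27 b^2) mod 11 = 2
-1728 * (4 a)^3 = -1728 * (4*9)^3 mod 11 = 6
j = 6 * 2^(-1) mod 11 = 3

j = 3 (mod 11)


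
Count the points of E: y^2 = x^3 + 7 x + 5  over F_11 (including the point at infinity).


For each x in F_11, count y with y^2 = x^3 + 7 x + 5 mod 11:
  x = 0: RHS = 5, y in [4, 7]  -> 2 point(s)
  x = 2: RHS = 5, y in [4, 7]  -> 2 point(s)
  x = 3: RHS = 9, y in [3, 8]  -> 2 point(s)
  x = 4: RHS = 9, y in [3, 8]  -> 2 point(s)
  x = 5: RHS = 0, y in [0]  -> 1 point(s)
  x = 7: RHS = 1, y in [1, 10]  -> 2 point(s)
  x = 8: RHS = 1, y in [1, 10]  -> 2 point(s)
  x = 9: RHS = 5, y in [4, 7]  -> 2 point(s)
Affine points: 15. Add the point at infinity: total = 16.

#E(F_11) = 16


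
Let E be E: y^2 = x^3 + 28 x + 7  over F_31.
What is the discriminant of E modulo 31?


4 a^3 + 27 b^2 = 4*28^3 + 27*7^2 = 87808 + 1323 = 89131
Delta = -16 * (89131) = -1426096
Delta mod 31 = 28

Delta = 28 (mod 31)


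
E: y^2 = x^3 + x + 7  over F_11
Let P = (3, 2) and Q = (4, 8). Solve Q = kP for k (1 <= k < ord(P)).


Enumerate multiples of P until we hit Q = (4, 8):
  1P = (3, 2)
  2P = (10, 4)
  3P = (1, 8)
  4P = (5, 4)
  5P = (4, 8)
Match found at i = 5.

k = 5


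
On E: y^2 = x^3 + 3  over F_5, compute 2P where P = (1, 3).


Doubling: s = (3 x1^2 + a) / (2 y1)
s = (3*1^2 + 0) / (2*3) mod 5 = 3
x3 = s^2 - 2 x1 mod 5 = 3^2 - 2*1 = 2
y3 = s (x1 - x3) - y1 mod 5 = 3 * (1 - 2) - 3 = 4

2P = (2, 4)


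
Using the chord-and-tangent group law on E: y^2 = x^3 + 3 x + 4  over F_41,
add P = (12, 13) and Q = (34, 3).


P != Q, so use the chord formula.
s = (y2 - y1) / (x2 - x1) = (31) / (22) mod 41 = 7
x3 = s^2 - x1 - x2 mod 41 = 7^2 - 12 - 34 = 3
y3 = s (x1 - x3) - y1 mod 41 = 7 * (12 - 3) - 13 = 9

P + Q = (3, 9)


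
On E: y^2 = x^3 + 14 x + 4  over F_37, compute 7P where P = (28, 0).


k = 7 = 111_2 (binary, LSB first: 111)
Double-and-add from P = (28, 0):
  bit 0 = 1: acc = O + (28, 0) = (28, 0)
  bit 1 = 1: acc = (28, 0) + O = (28, 0)
  bit 2 = 1: acc = (28, 0) + O = (28, 0)

7P = (28, 0)


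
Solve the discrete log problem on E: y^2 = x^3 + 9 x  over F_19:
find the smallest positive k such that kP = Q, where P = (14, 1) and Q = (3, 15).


Enumerate multiples of P until we hit Q = (3, 15):
  1P = (14, 1)
  2P = (7, 8)
  3P = (18, 3)
  4P = (11, 10)
  5P = (3, 4)
  6P = (6, 2)
  7P = (10, 8)
  8P = (4, 10)
  9P = (2, 11)
  10P = (0, 0)
  11P = (2, 8)
  12P = (4, 9)
  13P = (10, 11)
  14P = (6, 17)
  15P = (3, 15)
Match found at i = 15.

k = 15


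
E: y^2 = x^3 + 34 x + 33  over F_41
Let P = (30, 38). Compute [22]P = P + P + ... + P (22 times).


k = 22 = 10110_2 (binary, LSB first: 01101)
Double-and-add from P = (30, 38):
  bit 0 = 0: acc unchanged = O
  bit 1 = 1: acc = O + (21, 2) = (21, 2)
  bit 2 = 1: acc = (21, 2) + (0, 19) = (28, 31)
  bit 3 = 0: acc unchanged = (28, 31)
  bit 4 = 1: acc = (28, 31) + (3, 30) = (6, 24)

22P = (6, 24)


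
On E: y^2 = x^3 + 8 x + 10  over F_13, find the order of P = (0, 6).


Compute successive multiples of P until we hit O:
  1P = (0, 6)
  2P = (12, 12)
  3P = (11, 8)
  4P = (3, 10)
  5P = (6, 12)
  6P = (8, 12)
  7P = (8, 1)
  8P = (6, 1)
  ... (continuing to 13P)
  13P = O

ord(P) = 13


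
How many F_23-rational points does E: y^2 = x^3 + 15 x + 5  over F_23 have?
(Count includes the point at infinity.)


For each x in F_23, count y with y^2 = x^3 + 15 x + 5 mod 23:
  x = 3: RHS = 8, y in [10, 13]  -> 2 point(s)
  x = 6: RHS = 12, y in [9, 14]  -> 2 point(s)
  x = 7: RHS = 16, y in [4, 19]  -> 2 point(s)
  x = 8: RHS = 16, y in [4, 19]  -> 2 point(s)
  x = 9: RHS = 18, y in [8, 15]  -> 2 point(s)
  x = 11: RHS = 6, y in [11, 12]  -> 2 point(s)
  x = 12: RHS = 4, y in [2, 21]  -> 2 point(s)
  x = 18: RHS = 12, y in [9, 14]  -> 2 point(s)
  x = 20: RHS = 2, y in [5, 18]  -> 2 point(s)
  x = 21: RHS = 13, y in [6, 17]  -> 2 point(s)
  x = 22: RHS = 12, y in [9, 14]  -> 2 point(s)
Affine points: 22. Add the point at infinity: total = 23.

#E(F_23) = 23


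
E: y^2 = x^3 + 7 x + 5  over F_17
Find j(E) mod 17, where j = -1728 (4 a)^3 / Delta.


Delta = -16(4 a^3 + 27 b^2) mod 17 = 7
-1728 * (4 a)^3 = -1728 * (4*7)^3 mod 17 = 13
j = 13 * 7^(-1) mod 17 = 14

j = 14 (mod 17)


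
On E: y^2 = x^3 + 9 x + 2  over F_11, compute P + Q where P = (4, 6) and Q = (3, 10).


P != Q, so use the chord formula.
s = (y2 - y1) / (x2 - x1) = (4) / (10) mod 11 = 7
x3 = s^2 - x1 - x2 mod 11 = 7^2 - 4 - 3 = 9
y3 = s (x1 - x3) - y1 mod 11 = 7 * (4 - 9) - 6 = 3

P + Q = (9, 3)
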